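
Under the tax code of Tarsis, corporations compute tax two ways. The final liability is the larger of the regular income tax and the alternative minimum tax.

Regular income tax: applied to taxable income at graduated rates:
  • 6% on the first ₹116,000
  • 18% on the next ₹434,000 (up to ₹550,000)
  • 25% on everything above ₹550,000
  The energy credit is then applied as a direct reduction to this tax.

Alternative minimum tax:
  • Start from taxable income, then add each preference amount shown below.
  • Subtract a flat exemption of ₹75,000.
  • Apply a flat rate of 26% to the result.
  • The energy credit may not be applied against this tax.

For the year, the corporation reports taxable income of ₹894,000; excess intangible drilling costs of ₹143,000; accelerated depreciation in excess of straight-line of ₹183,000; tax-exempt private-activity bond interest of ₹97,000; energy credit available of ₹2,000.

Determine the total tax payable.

Regular income tax:
  ₹116,000 × 6% = ₹6,960
  ₹434,000 × 18% = ₹78,120
  ₹344,000 × 25% = ₹86,000
  → ₹171,080
  Less energy credit ₹2,000 → ₹169,080

Alternative minimum tax:
  Adjusted income: ₹894,000 + ₹143,000 + ₹183,000 + ₹97,000 = ₹1,317,000
  Less exemption ₹75,000 → base ₹1,242,000
  ₹1,242,000 × 26% = ₹322,920

₹322,920 > ₹169,080, so the alternative minimum tax is the binding amount.

₹322,920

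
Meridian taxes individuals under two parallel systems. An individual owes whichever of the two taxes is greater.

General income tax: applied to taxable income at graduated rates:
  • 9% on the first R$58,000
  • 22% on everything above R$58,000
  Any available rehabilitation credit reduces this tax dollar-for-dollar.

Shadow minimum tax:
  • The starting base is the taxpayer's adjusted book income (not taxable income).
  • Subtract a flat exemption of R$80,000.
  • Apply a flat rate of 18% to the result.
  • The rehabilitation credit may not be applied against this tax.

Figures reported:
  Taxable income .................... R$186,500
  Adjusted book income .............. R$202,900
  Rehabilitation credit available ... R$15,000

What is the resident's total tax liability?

R$22,122

Shadow minimum tax:
  Base (adjusted book income): R$202,900
  Less exemption R$80,000 → base R$122,900
  R$122,900 × 18% = R$22,122

General income tax:
  R$58,000 × 9% = R$5,220
  R$128,500 × 22% = R$28,270
  → R$33,490
  Less rehabilitation credit R$15,000 → R$18,490

R$22,122 > R$18,490, so the shadow minimum tax is the binding amount.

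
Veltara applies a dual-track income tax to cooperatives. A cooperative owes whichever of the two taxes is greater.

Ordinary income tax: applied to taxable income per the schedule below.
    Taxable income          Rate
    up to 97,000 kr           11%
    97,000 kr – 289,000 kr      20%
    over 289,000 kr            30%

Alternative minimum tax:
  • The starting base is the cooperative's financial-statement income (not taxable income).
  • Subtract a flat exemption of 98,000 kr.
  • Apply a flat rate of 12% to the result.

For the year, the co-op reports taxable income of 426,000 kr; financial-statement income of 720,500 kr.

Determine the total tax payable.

Alternative minimum tax:
  Base (financial-statement income): 720,500 kr
  Less exemption 98,000 kr → base 622,500 kr
  622,500 kr × 12% = 74,700 kr

Ordinary income tax:
  97,000 kr × 11% = 10,670 kr
  192,000 kr × 20% = 38,400 kr
  137,000 kr × 30% = 41,100 kr
  → 90,170 kr

90,170 kr > 74,700 kr, so the ordinary income tax governs.

90,170 kr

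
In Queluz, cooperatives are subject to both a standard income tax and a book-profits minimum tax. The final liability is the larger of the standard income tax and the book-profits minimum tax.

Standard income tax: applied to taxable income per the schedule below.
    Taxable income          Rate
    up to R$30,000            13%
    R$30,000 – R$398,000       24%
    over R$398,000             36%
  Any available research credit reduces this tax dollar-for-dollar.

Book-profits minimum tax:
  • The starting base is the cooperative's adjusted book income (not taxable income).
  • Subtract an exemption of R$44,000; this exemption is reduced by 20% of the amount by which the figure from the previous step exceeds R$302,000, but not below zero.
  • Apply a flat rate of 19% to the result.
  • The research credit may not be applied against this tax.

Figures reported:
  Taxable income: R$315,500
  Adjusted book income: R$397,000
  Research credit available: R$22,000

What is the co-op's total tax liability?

R$70,680

Book-profits minimum tax:
  Base (adjusted book income): R$397,000
  Exemption: R$44,000 − 20% × (R$397,000 − R$302,000) = R$44,000 − R$19,000 = R$25,000
  Base: R$397,000 − R$25,000 = R$372,000
  R$372,000 × 19% = R$70,680

Standard income tax:
  R$30,000 × 13% = R$3,900
  R$285,500 × 24% = R$68,520
  → R$72,420
  Less research credit R$22,000 → R$50,420

R$70,680 > R$50,420, so the book-profits minimum tax is the binding amount.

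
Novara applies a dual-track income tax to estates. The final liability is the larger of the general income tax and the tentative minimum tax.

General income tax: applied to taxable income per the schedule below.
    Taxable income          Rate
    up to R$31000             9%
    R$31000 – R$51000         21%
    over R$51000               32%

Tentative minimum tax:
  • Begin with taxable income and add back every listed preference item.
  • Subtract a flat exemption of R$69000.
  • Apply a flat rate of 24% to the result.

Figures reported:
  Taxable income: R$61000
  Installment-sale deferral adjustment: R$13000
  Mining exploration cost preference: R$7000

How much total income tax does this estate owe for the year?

R$10190

General income tax:
  R$31000 × 9% = R$2790
  R$20000 × 21% = R$4200
  R$10000 × 32% = R$3200
  → R$10190

Tentative minimum tax:
  Adjusted income: R$61000 + R$13000 + R$7000 = R$81000
  Less exemption R$69000 → base R$12000
  R$12000 × 24% = R$2880

R$10190 > R$2880, so the general income tax governs.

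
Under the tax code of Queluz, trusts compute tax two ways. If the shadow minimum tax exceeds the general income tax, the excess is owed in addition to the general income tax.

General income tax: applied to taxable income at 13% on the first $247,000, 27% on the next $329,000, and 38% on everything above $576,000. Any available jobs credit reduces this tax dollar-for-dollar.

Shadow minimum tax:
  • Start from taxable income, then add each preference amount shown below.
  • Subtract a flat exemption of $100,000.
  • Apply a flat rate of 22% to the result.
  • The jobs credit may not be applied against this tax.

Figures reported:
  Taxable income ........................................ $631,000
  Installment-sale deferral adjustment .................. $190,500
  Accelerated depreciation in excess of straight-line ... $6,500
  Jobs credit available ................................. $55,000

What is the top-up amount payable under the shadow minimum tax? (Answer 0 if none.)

$73,320

General income tax:
  $247,000 × 13% = $32,110
  $329,000 × 27% = $88,830
  $55,000 × 38% = $20,900
  → $141,840
  Less jobs credit $55,000 → $86,840

Shadow minimum tax:
  Adjusted income: $631,000 + $190,500 + $6,500 = $828,000
  Less exemption $100,000 → base $728,000
  $728,000 × 22% = $160,160

Excess of shadow minimum tax over general income tax: $160,160 − $86,840 = $73,320.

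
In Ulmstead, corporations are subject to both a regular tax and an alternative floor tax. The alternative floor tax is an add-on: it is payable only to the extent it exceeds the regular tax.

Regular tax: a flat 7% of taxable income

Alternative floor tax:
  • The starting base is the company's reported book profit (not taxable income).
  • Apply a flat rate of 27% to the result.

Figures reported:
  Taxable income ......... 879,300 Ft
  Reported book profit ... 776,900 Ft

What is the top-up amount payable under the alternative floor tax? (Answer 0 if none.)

Regular tax:
  879,300 Ft × 7% = 61,551 Ft

Alternative floor tax:
  Base (reported book profit): 776,900 Ft
  776,900 Ft × 27% = 209,763 Ft

Excess of alternative floor tax over regular tax: 209,763 Ft − 61,551 Ft = 148,212 Ft.

148,212 Ft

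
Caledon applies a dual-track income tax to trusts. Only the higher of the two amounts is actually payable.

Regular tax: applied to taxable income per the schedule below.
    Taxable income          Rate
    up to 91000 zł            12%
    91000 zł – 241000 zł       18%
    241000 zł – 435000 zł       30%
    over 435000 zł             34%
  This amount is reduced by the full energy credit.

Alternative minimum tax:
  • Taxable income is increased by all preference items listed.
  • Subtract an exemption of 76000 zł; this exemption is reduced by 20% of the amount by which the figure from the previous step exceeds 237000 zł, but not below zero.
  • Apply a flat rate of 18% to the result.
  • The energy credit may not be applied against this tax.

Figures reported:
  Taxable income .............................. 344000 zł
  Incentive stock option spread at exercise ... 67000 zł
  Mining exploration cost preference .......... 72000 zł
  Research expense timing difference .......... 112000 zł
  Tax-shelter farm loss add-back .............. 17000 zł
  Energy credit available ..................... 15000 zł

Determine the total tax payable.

Alternative minimum tax:
  Adjusted income: 344000 zł + 67000 zł + 72000 zł + 112000 zł + 17000 zł = 612000 zł
  Exemption: 76000 zł − 20% × (612000 zł − 237000 zł) = 76000 zł − 75000 zł = 1000 zł
  Base: 612000 zł − 1000 zł = 611000 zł
  611000 zł × 18% = 109980 zł

Regular tax:
  91000 zł × 12% = 10920 zł
  150000 zł × 18% = 27000 zł
  103000 zł × 30% = 30900 zł
  → 68820 zł
  Less energy credit 15000 zł → 53820 zł

109980 zł > 53820 zł, so the alternative minimum tax is the binding amount.

109980 zł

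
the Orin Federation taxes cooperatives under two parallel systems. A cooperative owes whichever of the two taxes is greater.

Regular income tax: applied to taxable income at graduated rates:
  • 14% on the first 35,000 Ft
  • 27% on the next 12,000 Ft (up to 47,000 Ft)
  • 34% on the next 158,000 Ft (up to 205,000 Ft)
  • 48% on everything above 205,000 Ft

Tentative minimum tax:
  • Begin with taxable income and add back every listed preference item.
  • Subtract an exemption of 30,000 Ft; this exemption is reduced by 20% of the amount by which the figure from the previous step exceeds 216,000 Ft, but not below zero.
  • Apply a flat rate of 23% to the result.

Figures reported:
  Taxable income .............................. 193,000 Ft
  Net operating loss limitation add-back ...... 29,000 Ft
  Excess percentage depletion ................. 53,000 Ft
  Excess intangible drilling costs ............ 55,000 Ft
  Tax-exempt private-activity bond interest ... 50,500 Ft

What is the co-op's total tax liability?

87,515 Ft

Tentative minimum tax:
  Adjusted income: 193,000 Ft + 29,000 Ft + 53,000 Ft + 55,000 Ft + 50,500 Ft = 380,500 Ft
  Exemption: 20% × (380,500 Ft − 216,000 Ft) = 32,900 Ft ≥ 30,000 Ft, so the exemption is fully phased out
  Base: 380,500 Ft − 0 Ft = 380,500 Ft
  380,500 Ft × 23% = 87,515 Ft

Regular income tax:
  35,000 Ft × 14% = 4,900 Ft
  12,000 Ft × 27% = 3,240 Ft
  146,000 Ft × 34% = 49,640 Ft
  → 57,780 Ft

87,515 Ft > 57,780 Ft, so the tentative minimum tax is the binding amount.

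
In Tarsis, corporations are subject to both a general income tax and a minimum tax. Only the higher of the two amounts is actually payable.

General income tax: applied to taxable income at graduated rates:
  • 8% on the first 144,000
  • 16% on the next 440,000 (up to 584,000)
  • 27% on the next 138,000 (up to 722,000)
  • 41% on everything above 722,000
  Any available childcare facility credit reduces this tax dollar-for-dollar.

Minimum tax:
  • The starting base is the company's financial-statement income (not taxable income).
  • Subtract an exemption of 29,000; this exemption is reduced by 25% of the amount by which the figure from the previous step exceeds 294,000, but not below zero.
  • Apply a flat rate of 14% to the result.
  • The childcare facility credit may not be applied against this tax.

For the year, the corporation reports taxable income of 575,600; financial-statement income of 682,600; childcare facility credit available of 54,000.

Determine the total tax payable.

95,564

General income tax:
  144,000 × 8% = 11,520
  431,600 × 16% = 69,056
  → 80,576
  Less childcare facility credit 54,000 → 26,576

Minimum tax:
  Base (financial-statement income): 682,600
  Exemption: 25% × (682,600 − 294,000) = 97,150 ≥ 29,000, so the exemption is fully phased out
  Base: 682,600 − 0 = 682,600
  682,600 × 14% = 95,564

95,564 > 26,576, so the minimum tax is the binding amount.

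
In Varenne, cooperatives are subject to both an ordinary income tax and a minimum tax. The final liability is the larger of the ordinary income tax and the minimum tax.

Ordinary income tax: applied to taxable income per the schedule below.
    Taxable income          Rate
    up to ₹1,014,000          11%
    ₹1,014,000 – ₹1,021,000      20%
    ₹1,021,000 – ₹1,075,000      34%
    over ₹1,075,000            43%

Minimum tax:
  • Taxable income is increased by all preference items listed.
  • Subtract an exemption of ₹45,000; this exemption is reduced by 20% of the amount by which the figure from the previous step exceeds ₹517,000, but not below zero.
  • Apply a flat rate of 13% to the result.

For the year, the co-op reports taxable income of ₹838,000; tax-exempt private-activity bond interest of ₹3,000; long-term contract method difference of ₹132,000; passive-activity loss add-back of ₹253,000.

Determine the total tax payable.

₹159,380

Ordinary income tax:
  ₹838,000 × 11% = ₹92,180

Minimum tax:
  Adjusted income: ₹838,000 + ₹3,000 + ₹132,000 + ₹253,000 = ₹1,226,000
  Exemption: 20% × (₹1,226,000 − ₹517,000) = ₹141,800 ≥ ₹45,000, so the exemption is fully phased out
  Base: ₹1,226,000 − ₹0 = ₹1,226,000
  ₹1,226,000 × 13% = ₹159,380

₹159,380 > ₹92,180, so the minimum tax is the binding amount.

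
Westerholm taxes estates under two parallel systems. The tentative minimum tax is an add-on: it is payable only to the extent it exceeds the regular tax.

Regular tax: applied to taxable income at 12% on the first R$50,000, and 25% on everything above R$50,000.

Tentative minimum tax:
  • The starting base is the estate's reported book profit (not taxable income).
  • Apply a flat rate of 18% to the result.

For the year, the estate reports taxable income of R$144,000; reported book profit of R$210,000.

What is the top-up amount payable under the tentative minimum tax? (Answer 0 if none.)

Tentative minimum tax:
  Base (reported book profit): R$210,000
  R$210,000 × 18% = R$37,800

Regular tax:
  R$50,000 × 12% = R$6,000
  R$94,000 × 25% = R$23,500
  → R$29,500

Excess of tentative minimum tax over regular tax: R$37,800 − R$29,500 = R$8,300.

R$8,300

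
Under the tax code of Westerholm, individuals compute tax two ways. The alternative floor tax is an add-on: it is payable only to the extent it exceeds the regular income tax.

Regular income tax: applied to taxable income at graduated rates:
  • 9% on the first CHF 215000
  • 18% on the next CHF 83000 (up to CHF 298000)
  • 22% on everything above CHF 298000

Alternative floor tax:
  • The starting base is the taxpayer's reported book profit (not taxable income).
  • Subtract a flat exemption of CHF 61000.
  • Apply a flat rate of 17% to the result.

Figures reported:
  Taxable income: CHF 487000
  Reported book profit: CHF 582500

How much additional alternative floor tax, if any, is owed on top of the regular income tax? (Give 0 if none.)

Alternative floor tax:
  Base (reported book profit): CHF 582500
  Less exemption CHF 61000 → base CHF 521500
  CHF 521500 × 17% = CHF 88655

Regular income tax:
  CHF 215000 × 9% = CHF 19350
  CHF 83000 × 18% = CHF 14940
  CHF 189000 × 22% = CHF 41580
  → CHF 75870

Excess of alternative floor tax over regular income tax: CHF 88655 − CHF 75870 = CHF 12785.

CHF 12785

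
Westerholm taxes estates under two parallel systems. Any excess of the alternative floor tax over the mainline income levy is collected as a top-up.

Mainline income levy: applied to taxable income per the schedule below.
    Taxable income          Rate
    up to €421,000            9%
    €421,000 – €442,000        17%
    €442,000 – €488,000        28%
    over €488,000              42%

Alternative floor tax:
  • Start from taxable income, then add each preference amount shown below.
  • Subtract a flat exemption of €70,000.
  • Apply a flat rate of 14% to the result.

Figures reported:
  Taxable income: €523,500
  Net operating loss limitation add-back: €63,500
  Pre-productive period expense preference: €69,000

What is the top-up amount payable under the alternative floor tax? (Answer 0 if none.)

€12,790

Mainline income levy:
  €421,000 × 9% = €37,890
  €21,000 × 17% = €3,570
  €46,000 × 28% = €12,880
  €35,500 × 42% = €14,910
  → €69,250

Alternative floor tax:
  Adjusted income: €523,500 + €63,500 + €69,000 = €656,000
  Less exemption €70,000 → base €586,000
  €586,000 × 14% = €82,040

Excess of alternative floor tax over mainline income levy: €82,040 − €69,250 = €12,790.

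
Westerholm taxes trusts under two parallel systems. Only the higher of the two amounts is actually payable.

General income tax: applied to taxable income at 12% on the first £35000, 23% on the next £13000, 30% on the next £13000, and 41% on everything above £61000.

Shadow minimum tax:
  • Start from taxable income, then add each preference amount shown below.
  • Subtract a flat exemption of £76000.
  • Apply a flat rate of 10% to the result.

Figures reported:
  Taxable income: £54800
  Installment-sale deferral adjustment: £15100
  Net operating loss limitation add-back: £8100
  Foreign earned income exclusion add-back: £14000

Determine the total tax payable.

£9230

General income tax:
  £35000 × 12% = £4200
  £13000 × 23% = £2990
  £6800 × 30% = £2040
  → £9230

Shadow minimum tax:
  Adjusted income: £54800 + £15100 + £8100 + £14000 = £92000
  Less exemption £76000 → base £16000
  £16000 × 10% = £1600

£9230 > £1600, so the general income tax governs.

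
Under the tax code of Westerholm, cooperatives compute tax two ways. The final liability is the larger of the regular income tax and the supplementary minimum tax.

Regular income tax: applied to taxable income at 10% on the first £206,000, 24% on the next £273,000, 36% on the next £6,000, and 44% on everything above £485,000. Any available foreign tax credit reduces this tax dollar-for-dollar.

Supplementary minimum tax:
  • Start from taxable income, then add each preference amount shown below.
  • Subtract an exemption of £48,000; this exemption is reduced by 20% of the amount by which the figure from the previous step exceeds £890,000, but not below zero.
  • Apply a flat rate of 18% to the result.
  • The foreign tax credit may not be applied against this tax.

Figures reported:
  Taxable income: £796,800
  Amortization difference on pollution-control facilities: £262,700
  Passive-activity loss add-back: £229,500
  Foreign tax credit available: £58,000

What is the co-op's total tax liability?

Regular income tax:
  £206,000 × 10% = £20,600
  £273,000 × 24% = £65,520
  £6,000 × 36% = £2,160
  £311,800 × 44% = £137,192
  → £225,472
  Less foreign tax credit £58,000 → £167,472

Supplementary minimum tax:
  Adjusted income: £796,800 + £262,700 + £229,500 = £1,289,000
  Exemption: 20% × (£1,289,000 − £890,000) = £79,800 ≥ £48,000, so the exemption is fully phased out
  Base: £1,289,000 − £0 = £1,289,000
  £1,289,000 × 18% = £232,020

£232,020 > £167,472, so the supplementary minimum tax is the binding amount.

£232,020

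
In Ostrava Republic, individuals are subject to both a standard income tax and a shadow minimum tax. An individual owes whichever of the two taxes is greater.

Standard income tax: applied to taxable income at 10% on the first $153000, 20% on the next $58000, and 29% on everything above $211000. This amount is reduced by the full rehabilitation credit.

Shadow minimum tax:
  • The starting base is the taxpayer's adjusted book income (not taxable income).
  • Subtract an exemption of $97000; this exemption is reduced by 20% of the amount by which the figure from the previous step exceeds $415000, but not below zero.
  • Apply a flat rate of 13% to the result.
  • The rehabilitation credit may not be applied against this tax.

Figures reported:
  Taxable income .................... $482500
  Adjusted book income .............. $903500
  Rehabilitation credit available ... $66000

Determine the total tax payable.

Shadow minimum tax:
  Base (adjusted book income): $903500
  Exemption: 20% × ($903500 − $415000) = $97700 ≥ $97000, so the exemption is fully phased out
  Base: $903500 − $0 = $903500
  $903500 × 13% = $117455

Standard income tax:
  $153000 × 10% = $15300
  $58000 × 20% = $11600
  $271500 × 29% = $78735
  → $105635
  Less rehabilitation credit $66000 → $39635

$117455 > $39635, so the shadow minimum tax is the binding amount.

$117455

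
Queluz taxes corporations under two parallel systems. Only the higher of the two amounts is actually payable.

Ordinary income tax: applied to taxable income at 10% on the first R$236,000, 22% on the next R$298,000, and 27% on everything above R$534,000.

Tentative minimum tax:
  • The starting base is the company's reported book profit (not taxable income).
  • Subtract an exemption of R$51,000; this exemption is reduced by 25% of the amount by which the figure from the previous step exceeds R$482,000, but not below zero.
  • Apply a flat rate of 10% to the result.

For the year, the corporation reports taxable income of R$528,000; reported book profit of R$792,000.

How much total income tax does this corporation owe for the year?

Ordinary income tax:
  R$236,000 × 10% = R$23,600
  R$292,000 × 22% = R$64,240
  → R$87,840

Tentative minimum tax:
  Base (reported book profit): R$792,000
  Exemption: 25% × (R$792,000 − R$482,000) = R$77,500 ≥ R$51,000, so the exemption is fully phased out
  Base: R$792,000 − R$0 = R$792,000
  R$792,000 × 10% = R$79,200

R$87,840 > R$79,200, so the ordinary income tax governs.

R$87,840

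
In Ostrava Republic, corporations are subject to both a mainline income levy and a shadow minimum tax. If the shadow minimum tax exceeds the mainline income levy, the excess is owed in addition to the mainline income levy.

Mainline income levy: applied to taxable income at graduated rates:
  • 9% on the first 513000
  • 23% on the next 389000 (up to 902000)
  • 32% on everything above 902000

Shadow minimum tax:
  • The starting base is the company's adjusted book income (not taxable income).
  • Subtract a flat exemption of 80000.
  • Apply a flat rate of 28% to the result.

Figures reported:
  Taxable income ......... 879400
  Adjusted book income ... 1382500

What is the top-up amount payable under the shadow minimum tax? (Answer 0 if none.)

Mainline income levy:
  513000 × 9% = 46170
  366400 × 23% = 84272
  → 130442

Shadow minimum tax:
  Base (adjusted book income): 1382500
  Less exemption 80000 → base 1302500
  1302500 × 28% = 364700

Excess of shadow minimum tax over mainline income levy: 364700 − 130442 = 234258.

234258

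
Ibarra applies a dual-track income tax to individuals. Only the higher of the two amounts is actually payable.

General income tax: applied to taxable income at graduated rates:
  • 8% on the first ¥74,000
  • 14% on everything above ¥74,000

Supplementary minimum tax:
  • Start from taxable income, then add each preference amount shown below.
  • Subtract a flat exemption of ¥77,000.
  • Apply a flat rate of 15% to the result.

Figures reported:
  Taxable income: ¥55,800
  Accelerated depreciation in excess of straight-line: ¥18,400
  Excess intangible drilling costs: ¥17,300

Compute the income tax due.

¥4,464

Supplementary minimum tax:
  Adjusted income: ¥55,800 + ¥18,400 + ¥17,300 = ¥91,500
  Less exemption ¥77,000 → base ¥14,500
  ¥14,500 × 15% = ¥2,175

General income tax:
  ¥55,800 × 8% = ¥4,464

¥4,464 > ¥2,175, so the general income tax governs.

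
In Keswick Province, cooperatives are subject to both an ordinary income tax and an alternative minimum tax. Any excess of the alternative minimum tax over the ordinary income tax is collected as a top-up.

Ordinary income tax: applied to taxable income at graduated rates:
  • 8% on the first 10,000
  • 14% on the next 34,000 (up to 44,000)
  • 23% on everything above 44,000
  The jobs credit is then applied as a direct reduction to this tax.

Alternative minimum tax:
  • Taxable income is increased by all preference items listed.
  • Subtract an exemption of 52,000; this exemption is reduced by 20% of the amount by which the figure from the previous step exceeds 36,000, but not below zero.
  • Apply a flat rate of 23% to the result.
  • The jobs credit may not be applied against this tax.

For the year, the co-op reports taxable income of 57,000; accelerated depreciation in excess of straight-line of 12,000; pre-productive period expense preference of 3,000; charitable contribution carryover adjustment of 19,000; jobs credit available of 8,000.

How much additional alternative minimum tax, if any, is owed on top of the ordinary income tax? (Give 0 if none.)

10,950

Ordinary income tax:
  10,000 × 8% = 800
  34,000 × 14% = 4,760
  13,000 × 23% = 2,990
  → 8,550
  Less jobs credit 8,000 → 550

Alternative minimum tax:
  Adjusted income: 57,000 + 12,000 + 3,000 + 19,000 = 91,000
  Exemption: 52,000 − 20% × (91,000 − 36,000) = 52,000 − 11,000 = 41,000
  Base: 91,000 − 41,000 = 50,000
  50,000 × 23% = 11,500

Excess of alternative minimum tax over ordinary income tax: 11,500 − 550 = 10,950.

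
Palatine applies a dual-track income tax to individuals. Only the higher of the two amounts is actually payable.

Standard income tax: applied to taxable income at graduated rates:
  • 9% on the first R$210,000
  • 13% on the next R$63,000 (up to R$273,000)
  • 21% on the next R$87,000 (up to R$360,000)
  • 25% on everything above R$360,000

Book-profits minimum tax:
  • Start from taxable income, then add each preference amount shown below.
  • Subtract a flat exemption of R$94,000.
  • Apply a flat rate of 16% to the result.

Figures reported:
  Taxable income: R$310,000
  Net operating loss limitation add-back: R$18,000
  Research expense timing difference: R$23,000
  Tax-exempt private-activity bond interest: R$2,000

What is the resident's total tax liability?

R$41,440

Book-profits minimum tax:
  Adjusted income: R$310,000 + R$18,000 + R$23,000 + R$2,000 = R$353,000
  Less exemption R$94,000 → base R$259,000
  R$259,000 × 16% = R$41,440

Standard income tax:
  R$210,000 × 9% = R$18,900
  R$63,000 × 13% = R$8,190
  R$37,000 × 21% = R$7,770
  → R$34,860

R$41,440 > R$34,860, so the book-profits minimum tax is the binding amount.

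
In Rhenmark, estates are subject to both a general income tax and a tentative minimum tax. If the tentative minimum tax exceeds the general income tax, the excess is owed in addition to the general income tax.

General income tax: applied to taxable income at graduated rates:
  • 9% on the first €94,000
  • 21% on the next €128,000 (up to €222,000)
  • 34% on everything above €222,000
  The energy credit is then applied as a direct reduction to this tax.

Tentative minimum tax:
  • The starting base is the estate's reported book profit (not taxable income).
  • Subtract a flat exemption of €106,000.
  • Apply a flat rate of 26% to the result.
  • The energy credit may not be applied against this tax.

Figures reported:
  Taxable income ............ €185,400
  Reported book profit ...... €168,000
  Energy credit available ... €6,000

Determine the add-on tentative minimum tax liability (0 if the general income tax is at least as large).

€0

Tentative minimum tax:
  Base (reported book profit): €168,000
  Less exemption €106,000 → base €62,000
  €62,000 × 26% = €16,120

General income tax:
  €94,000 × 9% = €8,460
  €91,400 × 21% = €19,194
  → €27,654
  Less energy credit €6,000 → €21,654

€16,120 ≤ €21,654, so no add-on is due.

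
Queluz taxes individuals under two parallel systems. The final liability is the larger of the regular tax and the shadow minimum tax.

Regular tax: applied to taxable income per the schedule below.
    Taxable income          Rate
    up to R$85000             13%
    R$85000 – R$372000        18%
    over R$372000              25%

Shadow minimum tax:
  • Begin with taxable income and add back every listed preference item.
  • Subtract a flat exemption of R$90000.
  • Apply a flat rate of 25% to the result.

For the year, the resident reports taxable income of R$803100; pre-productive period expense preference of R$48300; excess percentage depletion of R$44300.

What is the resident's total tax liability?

Shadow minimum tax:
  Adjusted income: R$803100 + R$48300 + R$44300 = R$895700
  Less exemption R$90000 → base R$805700
  R$805700 × 25% = R$201425

Regular tax:
  R$85000 × 13% = R$11050
  R$287000 × 18% = R$51660
  R$431100 × 25% = R$107775
  → R$170485

R$201425 > R$170485, so the shadow minimum tax is the binding amount.

R$201425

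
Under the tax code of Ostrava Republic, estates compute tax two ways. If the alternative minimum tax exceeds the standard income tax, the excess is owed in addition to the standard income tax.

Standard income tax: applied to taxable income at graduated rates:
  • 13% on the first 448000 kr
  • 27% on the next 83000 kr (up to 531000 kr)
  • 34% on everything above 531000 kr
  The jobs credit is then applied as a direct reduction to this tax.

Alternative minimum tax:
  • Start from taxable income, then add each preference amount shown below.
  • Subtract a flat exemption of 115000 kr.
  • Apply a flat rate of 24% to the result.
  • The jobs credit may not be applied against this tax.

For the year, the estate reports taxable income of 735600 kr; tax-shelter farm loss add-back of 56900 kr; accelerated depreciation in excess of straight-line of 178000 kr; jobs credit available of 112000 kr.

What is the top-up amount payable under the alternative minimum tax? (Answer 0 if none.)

167106 kr

Alternative minimum tax:
  Adjusted income: 735600 kr + 56900 kr + 178000 kr = 970500 kr
  Less exemption 115000 kr → base 855500 kr
  855500 kr × 24% = 205320 kr

Standard income tax:
  448000 kr × 13% = 58240 kr
  83000 kr × 27% = 22410 kr
  204600 kr × 34% = 69564 kr
  → 150214 kr
  Less jobs credit 112000 kr → 38214 kr

Excess of alternative minimum tax over standard income tax: 205320 kr − 38214 kr = 167106 kr.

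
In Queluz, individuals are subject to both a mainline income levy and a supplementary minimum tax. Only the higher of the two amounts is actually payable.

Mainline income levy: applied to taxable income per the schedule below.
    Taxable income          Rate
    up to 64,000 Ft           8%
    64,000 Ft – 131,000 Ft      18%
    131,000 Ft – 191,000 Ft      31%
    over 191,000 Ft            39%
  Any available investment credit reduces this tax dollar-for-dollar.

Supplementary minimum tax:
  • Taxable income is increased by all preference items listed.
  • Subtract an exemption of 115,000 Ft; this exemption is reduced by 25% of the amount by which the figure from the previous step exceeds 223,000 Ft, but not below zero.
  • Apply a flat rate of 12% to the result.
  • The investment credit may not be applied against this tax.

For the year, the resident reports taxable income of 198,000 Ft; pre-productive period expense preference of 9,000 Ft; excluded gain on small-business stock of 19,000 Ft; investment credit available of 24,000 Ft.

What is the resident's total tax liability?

Supplementary minimum tax:
  Adjusted income: 198,000 Ft + 9,000 Ft + 19,000 Ft = 226,000 Ft
  Exemption: 115,000 Ft − 25% × (226,000 Ft − 223,000 Ft) = 115,000 Ft − 750 Ft = 114,250 Ft
  Base: 226,000 Ft − 114,250 Ft = 111,750 Ft
  111,750 Ft × 12% = 13,410 Ft

Mainline income levy:
  64,000 Ft × 8% = 5,120 Ft
  67,000 Ft × 18% = 12,060 Ft
  60,000 Ft × 31% = 18,600 Ft
  7,000 Ft × 39% = 2,730 Ft
  → 38,510 Ft
  Less investment credit 24,000 Ft → 14,510 Ft

14,510 Ft > 13,410 Ft, so the mainline income levy governs.

14,510 Ft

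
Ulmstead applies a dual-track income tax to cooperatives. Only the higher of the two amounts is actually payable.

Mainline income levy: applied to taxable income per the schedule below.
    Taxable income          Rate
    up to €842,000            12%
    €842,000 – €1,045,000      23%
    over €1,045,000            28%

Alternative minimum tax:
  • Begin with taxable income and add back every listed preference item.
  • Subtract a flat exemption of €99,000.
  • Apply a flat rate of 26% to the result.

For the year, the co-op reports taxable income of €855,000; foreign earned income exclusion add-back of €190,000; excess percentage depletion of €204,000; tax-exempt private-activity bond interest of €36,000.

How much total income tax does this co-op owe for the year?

€308,360

Alternative minimum tax:
  Adjusted income: €855,000 + €190,000 + €204,000 + €36,000 = €1,285,000
  Less exemption €99,000 → base €1,186,000
  €1,186,000 × 26% = €308,360

Mainline income levy:
  €842,000 × 12% = €101,040
  €13,000 × 23% = €2,990
  → €104,030

€308,360 > €104,030, so the alternative minimum tax is the binding amount.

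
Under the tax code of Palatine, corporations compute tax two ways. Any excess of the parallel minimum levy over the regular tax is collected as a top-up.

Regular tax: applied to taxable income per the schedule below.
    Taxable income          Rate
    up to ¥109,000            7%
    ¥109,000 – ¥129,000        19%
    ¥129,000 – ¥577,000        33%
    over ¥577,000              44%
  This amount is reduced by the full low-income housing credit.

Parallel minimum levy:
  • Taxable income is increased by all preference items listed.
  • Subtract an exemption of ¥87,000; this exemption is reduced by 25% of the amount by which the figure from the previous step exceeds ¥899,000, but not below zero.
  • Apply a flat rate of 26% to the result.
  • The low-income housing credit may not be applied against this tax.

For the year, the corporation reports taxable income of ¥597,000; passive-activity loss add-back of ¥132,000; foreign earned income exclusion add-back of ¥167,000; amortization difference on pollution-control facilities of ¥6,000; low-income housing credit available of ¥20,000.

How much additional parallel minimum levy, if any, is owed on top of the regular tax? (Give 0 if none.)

¥64,025

Parallel minimum levy:
  Adjusted income: ¥597,000 + ¥132,000 + ¥167,000 + ¥6,000 = ¥902,000
  Exemption: ¥87,000 − 25% × (¥902,000 − ¥899,000) = ¥87,000 − ¥750 = ¥86,250
  Base: ¥902,000 − ¥86,250 = ¥815,750
  ¥815,750 × 26% = ¥212,095

Regular tax:
  ¥109,000 × 7% = ¥7,630
  ¥20,000 × 19% = ¥3,800
  ¥448,000 × 33% = ¥147,840
  ¥20,000 × 44% = ¥8,800
  → ¥168,070
  Less low-income housing credit ¥20,000 → ¥148,070

Excess of parallel minimum levy over regular tax: ¥212,095 − ¥148,070 = ¥64,025.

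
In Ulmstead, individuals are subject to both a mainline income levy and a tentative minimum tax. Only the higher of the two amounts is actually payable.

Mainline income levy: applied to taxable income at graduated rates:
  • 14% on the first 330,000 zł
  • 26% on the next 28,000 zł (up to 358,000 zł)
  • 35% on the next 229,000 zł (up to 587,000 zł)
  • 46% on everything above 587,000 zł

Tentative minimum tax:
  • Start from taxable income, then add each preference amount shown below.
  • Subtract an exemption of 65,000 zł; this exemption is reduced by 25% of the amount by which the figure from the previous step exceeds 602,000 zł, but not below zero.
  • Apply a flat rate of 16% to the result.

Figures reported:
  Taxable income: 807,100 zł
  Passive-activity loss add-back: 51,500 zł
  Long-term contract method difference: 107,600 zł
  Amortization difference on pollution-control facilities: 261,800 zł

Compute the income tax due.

234,876 zł

Mainline income levy:
  330,000 zł × 14% = 46,200 zł
  28,000 zł × 26% = 7,280 zł
  229,000 zł × 35% = 80,150 zł
  220,100 zł × 46% = 101,246 zł
  → 234,876 zł

Tentative minimum tax:
  Adjusted income: 807,100 zł + 51,500 zł + 107,600 zł + 261,800 zł = 1,228,000 zł
  Exemption: 25% × (1,228,000 zł − 602,000 zł) = 156,500 zł ≥ 65,000 zł, so the exemption is fully phased out
  Base: 1,228,000 zł − 0 zł = 1,228,000 zł
  1,228,000 zł × 16% = 196,480 zł

234,876 zł > 196,480 zł, so the mainline income levy governs.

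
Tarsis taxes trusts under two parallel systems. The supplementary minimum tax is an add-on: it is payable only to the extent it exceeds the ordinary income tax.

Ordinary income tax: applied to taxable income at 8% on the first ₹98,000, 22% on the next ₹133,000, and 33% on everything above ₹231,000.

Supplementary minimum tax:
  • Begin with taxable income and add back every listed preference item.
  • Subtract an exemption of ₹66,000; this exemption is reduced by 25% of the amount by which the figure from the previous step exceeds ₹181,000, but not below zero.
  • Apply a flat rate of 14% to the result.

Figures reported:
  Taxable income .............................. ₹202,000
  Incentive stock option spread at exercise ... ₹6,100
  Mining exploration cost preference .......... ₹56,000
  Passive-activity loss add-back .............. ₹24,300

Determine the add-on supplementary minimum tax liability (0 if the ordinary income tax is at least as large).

₹4,175

Supplementary minimum tax:
  Adjusted income: ₹202,000 + ₹6,100 + ₹56,000 + ₹24,300 = ₹288,400
  Exemption: ₹66,000 − 25% × (₹288,400 − ₹181,000) = ₹66,000 − ₹26,850 = ₹39,150
  Base: ₹288,400 − ₹39,150 = ₹249,250
  ₹249,250 × 14% = ₹34,895

Ordinary income tax:
  ₹98,000 × 8% = ₹7,840
  ₹104,000 × 22% = ₹22,880
  → ₹30,720

Excess of supplementary minimum tax over ordinary income tax: ₹34,895 − ₹30,720 = ₹4,175.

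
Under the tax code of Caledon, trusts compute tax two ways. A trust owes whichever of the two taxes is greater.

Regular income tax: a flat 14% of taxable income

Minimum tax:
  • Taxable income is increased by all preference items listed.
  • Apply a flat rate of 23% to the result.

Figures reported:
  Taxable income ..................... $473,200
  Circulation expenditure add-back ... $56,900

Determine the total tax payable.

Regular income tax:
  $473,200 × 14% = $66,248

Minimum tax:
  Adjusted income: $473,200 + $56,900 = $530,100
  $530,100 × 23% = $121,923

$121,923 > $66,248, so the minimum tax is the binding amount.

$121,923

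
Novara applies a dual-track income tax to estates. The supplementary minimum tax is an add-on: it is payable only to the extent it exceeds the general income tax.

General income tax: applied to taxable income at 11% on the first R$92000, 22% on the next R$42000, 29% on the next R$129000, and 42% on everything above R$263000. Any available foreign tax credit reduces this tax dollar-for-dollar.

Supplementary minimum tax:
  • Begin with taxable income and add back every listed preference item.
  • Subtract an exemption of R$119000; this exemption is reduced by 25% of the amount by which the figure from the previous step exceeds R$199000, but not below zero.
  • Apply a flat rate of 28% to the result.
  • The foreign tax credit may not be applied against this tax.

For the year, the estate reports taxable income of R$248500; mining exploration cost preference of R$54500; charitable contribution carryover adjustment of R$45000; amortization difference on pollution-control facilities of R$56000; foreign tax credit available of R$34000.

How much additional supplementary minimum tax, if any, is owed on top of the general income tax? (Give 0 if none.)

R$75585

Supplementary minimum tax:
  Adjusted income: R$248500 + R$54500 + R$45000 + R$56000 = R$404000
  Exemption: R$119000 − 25% × (R$404000 − R$199000) = R$119000 − R$51250 = R$67750
  Base: R$404000 − R$67750 = R$336250
  R$336250 × 28% = R$94150

General income tax:
  R$92000 × 11% = R$10120
  R$42000 × 22% = R$9240
  R$114500 × 29% = R$33205
  → R$52565
  Less foreign tax credit R$34000 → R$18565

Excess of supplementary minimum tax over general income tax: R$94150 − R$18565 = R$75585.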